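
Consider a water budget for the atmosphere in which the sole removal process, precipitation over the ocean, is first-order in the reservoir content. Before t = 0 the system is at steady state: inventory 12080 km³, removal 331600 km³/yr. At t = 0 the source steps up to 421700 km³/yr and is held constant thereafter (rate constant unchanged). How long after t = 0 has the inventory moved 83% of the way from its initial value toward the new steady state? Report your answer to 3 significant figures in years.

0.0646 yr

τ = M₀/F₀ = 12080/331600 = 0.03643 yr.
The remaining gap fraction is e^(−t/τ); 83% covered ⇒ e^(−t/τ) = 0.170.
t = −τ ln(0.170) = 0.03643 × 1.772 = 0.06455 yr.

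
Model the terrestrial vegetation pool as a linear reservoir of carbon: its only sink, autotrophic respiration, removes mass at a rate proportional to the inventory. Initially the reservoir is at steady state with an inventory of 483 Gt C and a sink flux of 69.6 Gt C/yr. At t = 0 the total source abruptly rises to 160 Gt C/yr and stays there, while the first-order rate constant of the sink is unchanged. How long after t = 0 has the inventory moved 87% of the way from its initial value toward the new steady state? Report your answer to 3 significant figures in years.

τ = M₀/F₀ = 483/69.6 = 6.940 yr.
The remaining gap fraction is e^(−t/τ); 87% covered ⇒ e^(−t/τ) = 0.130.
t = −τ ln(0.130) = 6.940 × 2.040 = 14.16 yr.

14.2 yr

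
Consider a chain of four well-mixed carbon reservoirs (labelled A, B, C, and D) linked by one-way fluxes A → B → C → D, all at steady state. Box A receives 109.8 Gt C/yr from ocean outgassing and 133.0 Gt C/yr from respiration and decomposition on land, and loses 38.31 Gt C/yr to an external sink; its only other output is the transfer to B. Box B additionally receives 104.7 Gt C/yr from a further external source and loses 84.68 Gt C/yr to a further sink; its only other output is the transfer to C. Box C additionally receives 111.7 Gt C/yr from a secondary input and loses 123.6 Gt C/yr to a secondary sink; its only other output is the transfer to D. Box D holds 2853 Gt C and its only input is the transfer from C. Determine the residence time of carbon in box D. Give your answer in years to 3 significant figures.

13.4 yr

Box A: F(A→B) = (109.8 + 133.0) − 38.31 = 204.49 Gt C/yr.
Box B: F(B→C) = (204.49 + 104.7) − 84.68 = 224.51 Gt C/yr.
Box C: F(C→D) = (224.51 + 111.7) − 123.6 = 212.61 Gt C/yr.
Box D throughput = its input = 212.61 Gt C/yr; τ = 2853 / 212.61 = 13.42 yr.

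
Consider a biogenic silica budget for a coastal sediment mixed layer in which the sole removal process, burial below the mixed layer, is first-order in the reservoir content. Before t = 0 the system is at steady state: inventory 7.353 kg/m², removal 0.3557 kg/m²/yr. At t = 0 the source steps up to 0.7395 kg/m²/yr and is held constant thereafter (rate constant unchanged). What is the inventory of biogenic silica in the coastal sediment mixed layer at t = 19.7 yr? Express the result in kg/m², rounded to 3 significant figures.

12.2 kg/m²

Residence time τ = M₀/F₀ = 20.67 yr. The eventual steady state is M_∞ = M₀·(F₁/F₀) = 7.353 × 0.7395/0.3557 = 15.287 kg/m².
The anomaly ΔM(t) = M(t) − M_∞ decays as ΔM₀·e^(−t/τ) with ΔM₀ = 7.353 − 15.287 = −7.934 kg/m².
At t = 19.7 yr, e^(−t/τ) = e^(−0.9530) = 0.3856, so ΔM = −3.059 kg/m² and M = 15.287 − 3.059 = 12.228 kg/m².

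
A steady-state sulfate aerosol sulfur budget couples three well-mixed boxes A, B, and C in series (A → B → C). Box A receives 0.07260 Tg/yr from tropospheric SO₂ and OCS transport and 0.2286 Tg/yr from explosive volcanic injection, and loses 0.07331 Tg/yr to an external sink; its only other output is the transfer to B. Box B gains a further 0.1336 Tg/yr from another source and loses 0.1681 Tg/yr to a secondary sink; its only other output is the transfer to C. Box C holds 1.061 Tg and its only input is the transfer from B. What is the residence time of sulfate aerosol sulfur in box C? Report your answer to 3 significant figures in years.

Box A: F(A→B) = (0.07260 + 0.2286) − 0.07331 = 0.22789 Tg/yr.
Box B: F(B→C) = (0.22789 + 0.1336) − 0.1681 = 0.19339 Tg/yr.
Box C throughput = its input = 0.19339 Tg/yr; τ = 1.061 / 0.19339 = 5.486 yr.

5.49 yr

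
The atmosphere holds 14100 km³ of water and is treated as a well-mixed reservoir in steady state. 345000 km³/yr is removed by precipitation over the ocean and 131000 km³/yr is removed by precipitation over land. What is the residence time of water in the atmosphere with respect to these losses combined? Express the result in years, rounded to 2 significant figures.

Total removal = 345000 + 131000 = 476000 km³/yr.
τ = M / ΣF_out = 14100 / 476000 = 0.02962 yr.

0.030 yr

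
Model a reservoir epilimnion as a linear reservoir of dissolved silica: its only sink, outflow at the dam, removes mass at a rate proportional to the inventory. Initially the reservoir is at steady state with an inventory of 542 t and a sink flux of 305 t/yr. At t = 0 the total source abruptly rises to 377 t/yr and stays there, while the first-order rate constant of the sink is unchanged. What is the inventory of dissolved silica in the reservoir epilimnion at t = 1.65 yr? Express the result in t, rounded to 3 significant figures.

619 t

τ = M₀/F₀ = 542/305 = 1.777 yr; rate constant k = 1/τ.
New steady state M_∞ = F₁/k = F₁·τ = 377 × 1.777 = 669.95 t.
M(t) = M_∞ + (M₀ − M_∞)·e^(−t/τ); t/τ = 1.65/1.777 = 0.9285, so e^(−t/τ) = 0.3951.
M(t) = 669.95 − 127.9 × 0.3951 = 619.39 t.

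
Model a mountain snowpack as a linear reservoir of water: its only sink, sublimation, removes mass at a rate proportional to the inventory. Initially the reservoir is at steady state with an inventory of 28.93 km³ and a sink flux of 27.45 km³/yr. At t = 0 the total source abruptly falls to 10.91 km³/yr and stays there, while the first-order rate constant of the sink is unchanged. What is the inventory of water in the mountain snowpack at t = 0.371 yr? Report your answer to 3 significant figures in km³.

23.8 km³

Residence time τ = M₀/F₀ = 1.054 yr. The eventual steady state is M_∞ = M₀·(F₁/F₀) = 28.93 × 10.91/27.45 = 11.498 km³.
The anomaly ΔM(t) = M(t) − M_∞ decays as ΔM₀·e^(−t/τ) with ΔM₀ = 28.93 − 11.498 = 17.43 km³.
At t = 0.371 yr, e^(−t/τ) = e^(−0.3520) = 0.7033, so ΔM = 12.26 km³ and M = 11.498 + 12.26 = 23.757 km³.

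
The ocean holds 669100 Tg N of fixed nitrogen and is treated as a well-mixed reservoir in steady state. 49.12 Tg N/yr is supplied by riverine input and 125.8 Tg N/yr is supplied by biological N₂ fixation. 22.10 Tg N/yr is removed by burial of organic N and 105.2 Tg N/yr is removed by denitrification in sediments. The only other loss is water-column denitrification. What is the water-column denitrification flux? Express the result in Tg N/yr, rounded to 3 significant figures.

At steady state ΣF_in = ΣF_out.
ΣF_in = 49.12 + 125.8 = 174.92 Tg N/yr.
Water-column denitrification flux = ΣF_in − (22.10 + 105.2) = 174.92 − 127.3 = 47.62 Tg N/yr.

47.6 Tg N/yr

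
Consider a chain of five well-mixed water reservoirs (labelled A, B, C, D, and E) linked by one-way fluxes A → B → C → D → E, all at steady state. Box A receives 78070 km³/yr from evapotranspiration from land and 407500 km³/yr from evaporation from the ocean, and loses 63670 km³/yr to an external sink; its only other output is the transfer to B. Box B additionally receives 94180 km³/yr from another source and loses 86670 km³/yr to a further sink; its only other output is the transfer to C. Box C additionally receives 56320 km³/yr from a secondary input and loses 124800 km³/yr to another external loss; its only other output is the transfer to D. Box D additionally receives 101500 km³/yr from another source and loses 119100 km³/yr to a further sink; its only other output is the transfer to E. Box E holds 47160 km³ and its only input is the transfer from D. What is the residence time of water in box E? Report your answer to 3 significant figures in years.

Box A: F(A→B) = (78070 + 407500) − 63670 = 421900 km³/yr.
Box B: F(B→C) = (421900 + 94180) − 86670 = 429410 km³/yr.
Box C: F(C→D) = (429410 + 56320) − 124800 = 360930 km³/yr.
Box D: F(D→E) = (360930 + 101500) − 119100 = 343330 km³/yr.
Box E throughput = its input = 343330 km³/yr; τ = 47160 / 343330 = 0.1374 yr.

0.137 yr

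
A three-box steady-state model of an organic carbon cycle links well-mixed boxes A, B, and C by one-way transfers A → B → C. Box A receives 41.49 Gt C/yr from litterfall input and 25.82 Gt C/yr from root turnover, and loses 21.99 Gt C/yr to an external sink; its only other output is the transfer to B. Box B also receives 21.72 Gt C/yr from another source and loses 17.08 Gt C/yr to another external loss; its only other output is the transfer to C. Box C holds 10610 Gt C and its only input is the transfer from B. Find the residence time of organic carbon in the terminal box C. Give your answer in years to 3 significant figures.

Box A: F(A→B) = (41.49 + 25.82) − 21.99 = 45.320 Gt C/yr.
Box B: F(B→C) = (45.320 + 21.72) − 17.08 = 49.960 Gt C/yr.
Box C throughput = its input = 49.960 Gt C/yr; τ = 10610 / 49.960 = 212.4 yr.

212 yr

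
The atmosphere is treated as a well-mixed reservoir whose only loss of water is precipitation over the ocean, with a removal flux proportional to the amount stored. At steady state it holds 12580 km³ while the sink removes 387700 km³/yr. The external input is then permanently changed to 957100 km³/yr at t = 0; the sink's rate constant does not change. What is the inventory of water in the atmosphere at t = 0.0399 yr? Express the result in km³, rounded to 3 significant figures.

25700 km³

τ = M₀/F₀ = 12580/387700 = 0.03245 yr; rate constant k = 1/τ.
New steady state M_∞ = F₁/k = F₁·τ = 957100 × 0.03245 = 31056 km³.
M(t) = M_∞ + (M₀ − M_∞)·e^(−t/τ); t/τ = 0.0399/0.03245 = 1.230, so e^(−t/τ) = 0.2924.
M(t) = 31056 − 18480 × 0.2924 = 25654 km³.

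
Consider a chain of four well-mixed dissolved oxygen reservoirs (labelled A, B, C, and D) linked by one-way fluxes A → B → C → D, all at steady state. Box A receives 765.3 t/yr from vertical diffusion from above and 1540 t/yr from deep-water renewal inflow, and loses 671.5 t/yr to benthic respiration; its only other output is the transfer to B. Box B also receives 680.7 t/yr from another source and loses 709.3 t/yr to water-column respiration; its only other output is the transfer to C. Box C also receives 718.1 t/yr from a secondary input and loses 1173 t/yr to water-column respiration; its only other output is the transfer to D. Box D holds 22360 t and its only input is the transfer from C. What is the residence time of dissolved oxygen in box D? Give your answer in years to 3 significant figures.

Box A: F(A→B) = (765.3 + 1540) − 671.5 = 1633.8 t/yr.
Box B: F(B→C) = (1633.8 + 680.7) − 709.3 = 1605.2 t/yr.
Box C: F(C→D) = (1605.2 + 718.1) − 1173 = 1150.3 t/yr.
Box D throughput = its input = 1150.3 t/yr; τ = 22360 / 1150.3 = 19.44 yr.

19.4 yr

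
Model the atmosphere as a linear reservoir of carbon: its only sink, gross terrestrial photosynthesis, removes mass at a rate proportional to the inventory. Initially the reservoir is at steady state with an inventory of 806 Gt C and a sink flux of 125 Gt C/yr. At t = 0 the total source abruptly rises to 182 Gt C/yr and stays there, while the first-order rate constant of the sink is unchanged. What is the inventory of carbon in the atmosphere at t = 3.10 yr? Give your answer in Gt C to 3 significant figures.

946 Gt C

τ = M₀/F₀ = 806/125 = 6.448 yr; rate constant k = 1/τ.
New steady state M_∞ = F₁/k = F₁·τ = 182 × 6.448 = 1173.5 Gt C.
M(t) = M_∞ + (M₀ − M_∞)·e^(−t/τ); t/τ = 3.10/6.448 = 0.4808, so e^(−t/τ) = 0.6183.
M(t) = 1173.5 − 367.5 × 0.6183 = 946.29 Gt C.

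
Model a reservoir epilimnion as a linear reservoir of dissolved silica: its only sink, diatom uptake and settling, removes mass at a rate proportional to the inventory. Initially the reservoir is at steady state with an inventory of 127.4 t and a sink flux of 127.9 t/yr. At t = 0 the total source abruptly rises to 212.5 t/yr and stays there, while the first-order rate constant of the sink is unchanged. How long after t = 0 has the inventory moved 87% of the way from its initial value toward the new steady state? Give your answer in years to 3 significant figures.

2.03 yr

τ = M₀/F₀ = 127.4/127.9 = 0.9961 yr.
The remaining gap fraction is e^(−t/τ); 87% covered ⇒ e^(−t/τ) = 0.130.
t = −τ ln(0.130) = 0.9961 × 2.040 = 2.032 yr.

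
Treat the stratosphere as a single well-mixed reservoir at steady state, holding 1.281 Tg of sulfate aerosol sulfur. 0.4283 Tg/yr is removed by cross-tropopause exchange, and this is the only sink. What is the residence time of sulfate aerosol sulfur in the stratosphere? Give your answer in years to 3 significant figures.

τ = M / F = 1.281 / 0.4283 = 2.991 yr.

2.99 yr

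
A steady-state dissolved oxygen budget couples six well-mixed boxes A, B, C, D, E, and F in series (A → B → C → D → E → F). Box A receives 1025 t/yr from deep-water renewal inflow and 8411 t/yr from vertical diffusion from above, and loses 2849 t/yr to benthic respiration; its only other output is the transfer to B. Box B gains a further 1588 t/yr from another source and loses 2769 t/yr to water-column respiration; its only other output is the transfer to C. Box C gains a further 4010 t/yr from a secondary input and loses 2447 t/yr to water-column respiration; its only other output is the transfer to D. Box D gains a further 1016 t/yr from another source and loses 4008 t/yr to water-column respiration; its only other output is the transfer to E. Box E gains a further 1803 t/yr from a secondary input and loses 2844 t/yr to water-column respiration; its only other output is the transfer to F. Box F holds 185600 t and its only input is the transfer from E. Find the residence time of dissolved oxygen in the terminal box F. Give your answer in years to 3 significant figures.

Box A: F(A→B) = (1025 + 8411) − 2849 = 6587.0 t/yr.
Box B: F(B→C) = (6587.0 + 1588) − 2769 = 5406.0 t/yr.
Box C: F(C→D) = (5406.0 + 4010) − 2447 = 6969.0 t/yr.
Box D: F(D→E) = (6969.0 + 1016) − 4008 = 3977.0 t/yr.
Box E: F(E→F) = (3977.0 + 1803) − 2844 = 2936.0 t/yr.
Box F throughput = its input = 2936.0 t/yr; τ = 185600 / 2936.0 = 63.22 yr.

63.2 yr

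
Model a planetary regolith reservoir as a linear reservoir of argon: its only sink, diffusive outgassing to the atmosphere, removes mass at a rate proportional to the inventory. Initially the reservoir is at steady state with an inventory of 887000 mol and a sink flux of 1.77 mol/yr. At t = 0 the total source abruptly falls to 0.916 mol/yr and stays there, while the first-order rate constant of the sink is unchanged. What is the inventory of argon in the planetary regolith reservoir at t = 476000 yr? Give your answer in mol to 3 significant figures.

Residence time τ = M₀/F₀ = 501100 yr. The eventual steady state is M_∞ = M₀·(F₁/F₀) = 887000 × 0.916/1.77 = 459040 mol.
The anomaly ΔM(t) = M(t) − M_∞ decays as ΔM₀·e^(−t/τ) with ΔM₀ = 887000 − 459040 = 428000 mol.
At t = 476000 yr, e^(−t/τ) = e^(−0.9499) = 0.3868, so ΔM = 165500 mol and M = 459040 + 165500 = 624570 mol.

625000 mol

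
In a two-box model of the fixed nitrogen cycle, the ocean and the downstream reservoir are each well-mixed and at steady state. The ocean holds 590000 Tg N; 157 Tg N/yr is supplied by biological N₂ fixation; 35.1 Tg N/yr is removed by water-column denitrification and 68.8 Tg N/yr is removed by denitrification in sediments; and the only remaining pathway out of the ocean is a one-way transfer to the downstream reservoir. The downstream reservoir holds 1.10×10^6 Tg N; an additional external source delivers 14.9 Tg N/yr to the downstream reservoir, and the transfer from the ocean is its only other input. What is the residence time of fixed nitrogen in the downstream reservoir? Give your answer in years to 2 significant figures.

Balance the ocean: ΣF_in = 157.00 Tg N/yr.
Transfer to the downstream reservoir = ΣF_in − (35.1 + 68.8) = 53.100 Tg N/yr.
Total input to the downstream reservoir = 53.100 + 14.9 = 68.000 Tg N/yr; at steady state this equals its total output.
τ = M / F = 1.10×10^6 / 68.000 = 16180 yr.

16000 yr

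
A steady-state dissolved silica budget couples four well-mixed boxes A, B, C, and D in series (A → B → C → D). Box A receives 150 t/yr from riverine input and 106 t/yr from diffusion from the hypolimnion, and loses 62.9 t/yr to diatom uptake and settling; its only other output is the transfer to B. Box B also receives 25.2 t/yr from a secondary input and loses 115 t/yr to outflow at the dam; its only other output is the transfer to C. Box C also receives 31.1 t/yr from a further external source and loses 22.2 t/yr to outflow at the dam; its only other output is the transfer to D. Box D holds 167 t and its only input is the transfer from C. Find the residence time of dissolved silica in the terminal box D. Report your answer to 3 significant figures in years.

Box A: F(A→B) = (150 + 106) − 62.9 = 193.10 t/yr.
Box B: F(B→C) = (193.10 + 25.2) − 115 = 103.30 t/yr.
Box C: F(C→D) = (103.30 + 31.1) − 22.2 = 112.20 t/yr.
Box D throughput = its input = 112.20 t/yr; τ = 167 / 112.20 = 1.488 yr.

1.49 yr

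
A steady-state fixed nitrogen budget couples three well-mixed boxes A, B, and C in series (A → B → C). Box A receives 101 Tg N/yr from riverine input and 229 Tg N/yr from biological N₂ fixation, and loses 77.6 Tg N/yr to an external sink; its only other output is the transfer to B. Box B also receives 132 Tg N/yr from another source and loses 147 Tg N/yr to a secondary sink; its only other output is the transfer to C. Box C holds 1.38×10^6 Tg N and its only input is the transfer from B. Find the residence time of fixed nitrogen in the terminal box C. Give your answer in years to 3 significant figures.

Box A: F(A→B) = (101 + 229) − 77.6 = 252.40 Tg N/yr.
Box B: F(B→C) = (252.40 + 132) − 147 = 237.40 Tg N/yr.
Box C throughput = its input = 237.40 Tg N/yr; τ = 1.38×10^6 / 237.40 = 5813 yr.

5810 yr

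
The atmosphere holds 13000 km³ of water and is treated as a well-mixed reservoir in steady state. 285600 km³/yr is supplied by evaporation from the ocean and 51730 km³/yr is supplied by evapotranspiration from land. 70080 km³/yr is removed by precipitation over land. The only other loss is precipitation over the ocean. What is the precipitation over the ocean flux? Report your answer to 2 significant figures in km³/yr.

At steady state ΣF_in = ΣF_out.
ΣF_in = 285600 + 51730 = 337330 km³/yr.
Precipitation over the ocean flux = ΣF_in − (70080) = 337330 − 70080 = 267200 km³/yr.

270000 km³/yr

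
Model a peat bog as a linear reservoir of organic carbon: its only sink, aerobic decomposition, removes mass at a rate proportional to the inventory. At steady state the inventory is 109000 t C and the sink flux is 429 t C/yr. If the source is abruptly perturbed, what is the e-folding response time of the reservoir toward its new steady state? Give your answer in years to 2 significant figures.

For a linear reservoir the response time equals the residence time τ = M/F.
τ = 109000 / 429 = 254.1 yr.

250 yr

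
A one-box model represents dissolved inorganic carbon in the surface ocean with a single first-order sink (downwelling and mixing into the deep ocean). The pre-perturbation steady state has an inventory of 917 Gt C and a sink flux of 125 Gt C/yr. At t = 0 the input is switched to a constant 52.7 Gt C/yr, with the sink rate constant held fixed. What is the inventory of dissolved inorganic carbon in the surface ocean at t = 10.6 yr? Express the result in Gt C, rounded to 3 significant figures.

512 Gt C

τ = M₀/F₀ = 917/125 = 7.336 yr; rate constant k = 1/τ.
New steady state M_∞ = F₁/k = F₁·τ = 52.7 × 7.336 = 386.61 Gt C.
M(t) = M_∞ + (M₀ − M_∞)·e^(−t/τ); t/τ = 10.6/7.336 = 1.445, so e^(−t/τ) = 0.2358.
M(t) = 386.61 + 530.4 × 0.2358 = 511.65 Gt C.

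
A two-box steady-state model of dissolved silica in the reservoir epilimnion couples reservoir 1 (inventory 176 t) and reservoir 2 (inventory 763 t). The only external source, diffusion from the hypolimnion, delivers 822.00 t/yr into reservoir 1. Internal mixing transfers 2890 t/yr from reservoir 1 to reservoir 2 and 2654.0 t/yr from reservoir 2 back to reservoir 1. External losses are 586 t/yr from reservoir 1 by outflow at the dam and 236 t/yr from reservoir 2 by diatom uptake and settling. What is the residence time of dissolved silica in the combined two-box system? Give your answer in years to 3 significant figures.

For the system as a whole, the A↔B exchange is internal and contributes nothing to the throughput; only the external sinks remove mass.
M_total = 176 + 763 = 939.00 t.
ΣF_external_out = 586 + 236 = 822.00 t/yr.
τ = M_total / ΣF_ext = 939.00 / 822.00 = 1.142 yr.

1.14 yr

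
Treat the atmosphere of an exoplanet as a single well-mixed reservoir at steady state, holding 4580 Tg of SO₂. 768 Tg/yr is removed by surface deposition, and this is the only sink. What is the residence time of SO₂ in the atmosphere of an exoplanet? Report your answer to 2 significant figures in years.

6.0 yr

τ = M / F = 4580 / 768 = 5.964 yr.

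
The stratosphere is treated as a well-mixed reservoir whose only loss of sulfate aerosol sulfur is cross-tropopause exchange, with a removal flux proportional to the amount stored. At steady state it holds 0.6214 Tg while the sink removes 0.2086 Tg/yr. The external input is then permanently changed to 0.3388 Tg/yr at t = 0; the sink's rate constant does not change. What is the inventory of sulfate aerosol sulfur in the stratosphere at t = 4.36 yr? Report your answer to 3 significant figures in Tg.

τ = M₀/F₀ = 0.6214/0.2086 = 2.979 yr; rate constant k = 1/τ.
New steady state M_∞ = F₁/k = F₁·τ = 0.3388 × 2.979 = 1.0093 Tg.
M(t) = M_∞ + (M₀ − M_∞)·e^(−t/τ); t/τ = 4.36/2.979 = 1.464, so e^(−t/τ) = 0.2314.
M(t) = 1.0093 − 0.3879 × 0.2314 = 0.91951 Tg.

0.920 Tg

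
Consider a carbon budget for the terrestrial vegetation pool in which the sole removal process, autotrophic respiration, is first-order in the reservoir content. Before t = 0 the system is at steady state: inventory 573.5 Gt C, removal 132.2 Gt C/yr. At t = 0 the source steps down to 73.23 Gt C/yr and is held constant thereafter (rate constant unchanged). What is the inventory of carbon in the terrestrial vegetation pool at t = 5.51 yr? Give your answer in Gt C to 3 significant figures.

τ = M₀/F₀ = 573.5/132.2 = 4.338 yr; rate constant k = 1/τ.
New steady state M_∞ = F₁/k = F₁·τ = 73.23 × 4.338 = 317.68 Gt C.
M(t) = M_∞ + (M₀ − M_∞)·e^(−t/τ); t/τ = 5.51/4.338 = 1.270, so e^(−t/τ) = 0.2808.
M(t) = 317.68 + 255.8 × 0.2808 = 389.51 Gt C.

390 Gt C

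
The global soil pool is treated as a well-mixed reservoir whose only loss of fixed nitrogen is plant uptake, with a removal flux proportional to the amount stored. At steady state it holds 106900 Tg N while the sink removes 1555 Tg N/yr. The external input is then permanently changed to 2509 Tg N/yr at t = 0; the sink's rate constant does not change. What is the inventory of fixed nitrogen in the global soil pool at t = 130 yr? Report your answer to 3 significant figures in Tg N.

163000 Tg N

τ = M₀/F₀ = 106900/1555 = 68.75 yr; rate constant k = 1/τ.
New steady state M_∞ = F₁/k = F₁·τ = 2509 × 68.75 = 172480 Tg N.
M(t) = M_∞ + (M₀ − M_∞)·e^(−t/τ); t/τ = 130/68.75 = 1.891, so e^(−t/τ) = 0.1509.
M(t) = 172480 − 65580 × 0.1509 = 162590 Tg N.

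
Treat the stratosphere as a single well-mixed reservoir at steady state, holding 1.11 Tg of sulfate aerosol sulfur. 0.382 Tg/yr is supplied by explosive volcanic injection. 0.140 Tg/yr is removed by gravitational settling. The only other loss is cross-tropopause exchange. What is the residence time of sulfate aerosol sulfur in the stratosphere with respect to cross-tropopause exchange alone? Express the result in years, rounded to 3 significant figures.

At steady state ΣF_in = ΣF_out.
ΣF_in = 0.38200 Tg/yr.
Cross-tropopause exchange flux = ΣF_in − (0.140) = 0.38200 − 0.1400 = 0.2420 Tg/yr.
τ = M / F = 1.11 / 0.2420 = 4.587 yr.

4.59 yr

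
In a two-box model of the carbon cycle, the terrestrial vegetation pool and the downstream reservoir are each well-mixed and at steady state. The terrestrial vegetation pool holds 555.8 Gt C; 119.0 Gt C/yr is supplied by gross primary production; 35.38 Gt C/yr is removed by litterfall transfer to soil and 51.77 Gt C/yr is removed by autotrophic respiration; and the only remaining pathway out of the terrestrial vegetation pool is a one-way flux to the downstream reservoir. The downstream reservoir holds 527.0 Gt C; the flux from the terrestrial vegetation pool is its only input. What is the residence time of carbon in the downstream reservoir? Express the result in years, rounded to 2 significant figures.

Balance the terrestrial vegetation pool: ΣF_in = 119.00 Gt C/yr.
Flux to the downstream reservoir = ΣF_in − (35.38 + 51.77) = 31.850 Gt C/yr.
At steady state the output of the downstream reservoir equals its input, 31.850 Gt C/yr.
τ = M / F = 527.0 / 31.850 = 16.55 yr.

17 yr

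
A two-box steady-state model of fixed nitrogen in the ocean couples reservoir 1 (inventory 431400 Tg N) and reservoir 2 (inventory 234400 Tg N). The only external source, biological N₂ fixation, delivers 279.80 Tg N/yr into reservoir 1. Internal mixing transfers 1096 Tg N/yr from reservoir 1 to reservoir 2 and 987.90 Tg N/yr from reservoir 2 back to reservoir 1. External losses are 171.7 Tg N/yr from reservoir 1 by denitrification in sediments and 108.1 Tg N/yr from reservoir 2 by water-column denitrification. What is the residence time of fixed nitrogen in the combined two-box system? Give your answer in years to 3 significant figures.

For the system as a whole, the A↔B exchange is internal and contributes nothing to the throughput; only the external sinks remove mass.
M_total = 431400 + 234400 = 665800 Tg N.
ΣF_external_out = 171.7 + 108.1 = 279.80 Tg N/yr.
τ = M_total / ΣF_ext = 665800 / 279.80 = 2380 yr.

2380 yr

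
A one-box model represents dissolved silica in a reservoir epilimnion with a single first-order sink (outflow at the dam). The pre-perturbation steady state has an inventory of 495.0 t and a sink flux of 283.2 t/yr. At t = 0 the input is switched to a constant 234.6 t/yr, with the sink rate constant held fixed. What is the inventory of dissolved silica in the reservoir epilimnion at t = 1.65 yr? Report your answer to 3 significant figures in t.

443 t

Residence time τ = M₀/F₀ = 1.748 yr. The eventual steady state is M_∞ = M₀·(F₁/F₀) = 495.0 × 234.6/283.2 = 410.05 t.
The anomaly ΔM(t) = M(t) − M_∞ decays as ΔM₀·e^(−t/τ) with ΔM₀ = 495.0 − 410.05 = 84.95 t.
At t = 1.65 yr, e^(−t/τ) = e^(−0.9440) = 0.3891, so ΔM = 33.05 t and M = 410.05 + 33.05 = 443.10 t.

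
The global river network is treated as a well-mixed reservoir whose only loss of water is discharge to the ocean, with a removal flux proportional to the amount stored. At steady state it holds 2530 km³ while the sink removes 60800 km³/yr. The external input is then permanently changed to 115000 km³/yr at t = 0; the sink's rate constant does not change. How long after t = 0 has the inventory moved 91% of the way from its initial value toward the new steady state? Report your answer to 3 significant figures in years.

0.100 yr

τ = M₀/F₀ = 2530/60800 = 0.04161 yr.
The remaining gap fraction is e^(−t/τ); 91% covered ⇒ e^(−t/τ) = 0.0900.
t = −τ ln(0.0900) = 0.04161 × 2.408 = 0.1002 yr.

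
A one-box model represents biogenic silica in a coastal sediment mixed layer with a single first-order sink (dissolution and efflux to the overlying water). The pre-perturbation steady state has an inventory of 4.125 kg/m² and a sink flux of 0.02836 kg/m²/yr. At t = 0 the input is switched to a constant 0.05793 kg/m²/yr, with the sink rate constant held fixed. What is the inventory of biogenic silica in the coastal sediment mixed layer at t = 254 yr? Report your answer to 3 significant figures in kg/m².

7.68 kg/m²

The sink rate constant is k = F₀/M₀ = 0.02836/4.125 = 0.006875 yr⁻¹.
Solving dM/dt = F₁ − kM with M(0) = M₀ gives M(t) = F₁/k + (M₀ − F₁/k)·e^(−kt).
F₁/k = 0.05793/0.006875 = 8.4260 kg/m²; kt = 0.006875 × 254 = 1.746, e^(−kt) = 0.1744.
M(254) = 8.4260 + (4.125 − 8.4260) × 0.1744 = 8.4260 − 0.7502 = 7.6758 kg/m².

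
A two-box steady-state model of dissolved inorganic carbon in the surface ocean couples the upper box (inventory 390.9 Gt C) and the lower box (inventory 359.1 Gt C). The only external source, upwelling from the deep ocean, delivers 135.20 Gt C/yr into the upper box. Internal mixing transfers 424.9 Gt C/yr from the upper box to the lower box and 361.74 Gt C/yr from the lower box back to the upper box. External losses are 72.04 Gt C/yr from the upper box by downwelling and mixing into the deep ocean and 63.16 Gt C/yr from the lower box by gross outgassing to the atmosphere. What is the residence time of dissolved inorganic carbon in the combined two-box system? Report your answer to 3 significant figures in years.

5.55 yr

Treat the two boxes together as one reservoir: the mixing fluxes between them are internal recycling, so τ = ΣM / Σ(external losses).
M_total = 390.9 + 359.1 = 750.00 Gt C.
ΣF_external_out = 72.04 + 63.16 = 135.20 Gt C/yr.
τ = M_total / ΣF_ext = 750.00 / 135.20 = 5.547 yr.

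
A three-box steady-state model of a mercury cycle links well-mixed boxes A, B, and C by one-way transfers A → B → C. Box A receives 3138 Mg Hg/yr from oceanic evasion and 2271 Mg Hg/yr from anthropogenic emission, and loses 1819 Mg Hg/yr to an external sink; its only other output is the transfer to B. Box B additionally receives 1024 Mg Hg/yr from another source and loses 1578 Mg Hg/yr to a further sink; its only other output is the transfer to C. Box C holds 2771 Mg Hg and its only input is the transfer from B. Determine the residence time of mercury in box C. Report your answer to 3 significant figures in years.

0.913 yr

Box A: F(A→B) = (3138 + 2271) − 1819 = 3590.0 Mg Hg/yr.
Box B: F(B→C) = (3590.0 + 1024) − 1578 = 3036.0 Mg Hg/yr.
Box C throughput = its input = 3036.0 Mg Hg/yr; τ = 2771 / 3036.0 = 0.9127 yr.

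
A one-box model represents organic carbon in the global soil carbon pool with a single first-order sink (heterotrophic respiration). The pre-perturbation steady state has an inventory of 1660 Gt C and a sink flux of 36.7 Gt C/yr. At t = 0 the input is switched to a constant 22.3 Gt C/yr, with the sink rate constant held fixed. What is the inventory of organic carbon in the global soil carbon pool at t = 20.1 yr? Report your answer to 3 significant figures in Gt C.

τ = M₀/F₀ = 1660/36.7 = 45.23 yr; rate constant k = 1/τ.
New steady state M_∞ = F₁/k = F₁·τ = 22.3 × 45.23 = 1008.7 Gt C.
M(t) = M_∞ + (M₀ − M_∞)·e^(−t/τ); t/τ = 20.1/45.23 = 0.4444, so e^(−t/τ) = 0.6412.
M(t) = 1008.7 + 651.3 × 0.6412 = 1426.3 Gt C.

1430 Gt C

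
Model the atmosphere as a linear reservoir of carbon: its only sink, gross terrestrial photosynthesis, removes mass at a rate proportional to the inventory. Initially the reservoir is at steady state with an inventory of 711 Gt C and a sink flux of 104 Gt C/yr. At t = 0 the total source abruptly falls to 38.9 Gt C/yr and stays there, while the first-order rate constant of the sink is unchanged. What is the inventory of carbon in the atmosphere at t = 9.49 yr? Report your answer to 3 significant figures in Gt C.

τ = M₀/F₀ = 711/104 = 6.837 yr; rate constant k = 1/τ.
New steady state M_∞ = F₁/k = F₁·τ = 38.9 × 6.837 = 265.94 Gt C.
M(t) = M_∞ + (M₀ − M_∞)·e^(−t/τ); t/τ = 9.49/6.837 = 1.388, so e^(−t/τ) = 0.2495.
M(t) = 265.94 + 445.1 × 0.2495 = 377.00 Gt C.

377 Gt C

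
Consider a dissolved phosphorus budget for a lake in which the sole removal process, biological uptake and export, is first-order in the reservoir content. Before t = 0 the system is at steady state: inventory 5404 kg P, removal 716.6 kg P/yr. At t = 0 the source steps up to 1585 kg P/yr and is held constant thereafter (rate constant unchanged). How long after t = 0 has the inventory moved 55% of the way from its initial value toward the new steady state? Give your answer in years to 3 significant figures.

6.02 yr

τ = M₀/F₀ = 5404/716.6 = 7.541 yr.
The remaining gap fraction is e^(−t/τ); 55% covered ⇒ e^(−t/τ) = 0.450.
t = −τ ln(0.450) = 7.541 × 0.7985 = 6.022 yr.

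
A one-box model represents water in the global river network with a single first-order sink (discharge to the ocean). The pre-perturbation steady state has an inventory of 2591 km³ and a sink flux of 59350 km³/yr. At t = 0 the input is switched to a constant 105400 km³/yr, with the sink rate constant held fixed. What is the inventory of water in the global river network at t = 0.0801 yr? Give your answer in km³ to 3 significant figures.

The sink rate constant is k = F₀/M₀ = 59350/2591 = 22.91 yr⁻¹.
Solving dM/dt = F₁ − kM with M(0) = M₀ gives M(t) = F₁/k + (M₀ − F₁/k)·e^(−kt).
F₁/k = 105400/22.91 = 4601.4 km³; kt = 22.91 × 0.0801 = 1.835, e^(−kt) = 0.1596.
M(0.0801) = 4601.4 + (2591 − 4601.4) × 0.1596 = 4601.4 − 321.0 = 4280.4 km³.

4280 km³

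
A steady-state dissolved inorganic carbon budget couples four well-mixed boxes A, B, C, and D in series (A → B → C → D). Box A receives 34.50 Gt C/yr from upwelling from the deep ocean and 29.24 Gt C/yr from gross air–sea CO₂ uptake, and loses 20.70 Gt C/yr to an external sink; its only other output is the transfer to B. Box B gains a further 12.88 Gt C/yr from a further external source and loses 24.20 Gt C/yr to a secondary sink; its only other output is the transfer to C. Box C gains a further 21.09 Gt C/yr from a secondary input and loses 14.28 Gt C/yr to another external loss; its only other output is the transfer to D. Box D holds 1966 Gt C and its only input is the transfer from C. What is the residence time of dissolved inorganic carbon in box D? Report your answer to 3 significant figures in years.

Box A: F(A→B) = (34.50 + 29.24) − 20.70 = 43.040 Gt C/yr.
Box B: F(B→C) = (43.040 + 12.88) − 24.20 = 31.720 Gt C/yr.
Box C: F(C→D) = (31.720 + 21.09) − 14.28 = 38.530 Gt C/yr.
Box D throughput = its input = 38.530 Gt C/yr; τ = 1966 / 38.530 = 51.03 yr.

51.0 yr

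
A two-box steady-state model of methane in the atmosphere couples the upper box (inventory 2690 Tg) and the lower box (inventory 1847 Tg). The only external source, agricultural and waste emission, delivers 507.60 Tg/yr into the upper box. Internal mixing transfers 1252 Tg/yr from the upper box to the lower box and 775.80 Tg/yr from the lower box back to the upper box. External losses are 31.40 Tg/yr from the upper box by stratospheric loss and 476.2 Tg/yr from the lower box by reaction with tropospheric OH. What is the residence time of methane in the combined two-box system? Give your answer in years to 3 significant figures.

8.94 yr

For the system as a whole, the A↔B exchange is internal and contributes nothing to the throughput; only the external sinks remove mass.
M_total = 2690 + 1847 = 4537.0 Tg.
ΣF_external_out = 31.40 + 476.2 = 507.60 Tg/yr.
τ = M_total / ΣF_ext = 4537.0 / 507.60 = 8.938 yr.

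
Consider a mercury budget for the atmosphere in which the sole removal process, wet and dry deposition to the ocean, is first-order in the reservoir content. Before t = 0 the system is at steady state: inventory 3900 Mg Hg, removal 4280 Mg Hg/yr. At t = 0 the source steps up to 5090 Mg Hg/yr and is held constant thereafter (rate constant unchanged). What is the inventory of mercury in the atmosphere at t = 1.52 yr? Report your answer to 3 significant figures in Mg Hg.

Residence time τ = M₀/F₀ = 0.9112 yr. The eventual steady state is M_∞ = M₀·(F₁/F₀) = 3900 × 5090/4280 = 4638.1 Mg Hg.
The anomaly ΔM(t) = M(t) − M_∞ decays as ΔM₀·e^(−t/τ) with ΔM₀ = 3900 − 4638.1 = −738.1 Mg Hg.
At t = 1.52 yr, e^(−t/τ) = e^(−1.668) = 0.1886, so ΔM = −139.2 Mg Hg and M = 4638.1 − 139.2 = 4498.9 Mg Hg.

4500 Mg Hg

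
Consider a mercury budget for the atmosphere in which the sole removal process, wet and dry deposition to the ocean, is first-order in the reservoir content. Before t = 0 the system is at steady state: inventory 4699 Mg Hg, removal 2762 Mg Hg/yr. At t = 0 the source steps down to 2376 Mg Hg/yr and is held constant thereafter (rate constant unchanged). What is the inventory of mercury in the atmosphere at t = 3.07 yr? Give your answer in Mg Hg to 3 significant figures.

The sink rate constant is k = F₀/M₀ = 2762/4699 = 0.5878 yr⁻¹.
Solving dM/dt = F₁ − kM with M(0) = M₀ gives M(t) = F₁/k + (M₀ − F₁/k)·e^(−kt).
F₁/k = 2376/0.5878 = 4042.3 Mg Hg; kt = 0.5878 × 3.07 = 1.804, e^(−kt) = 0.1646.
M(3.07) = 4042.3 + (4699 − 4042.3) × 0.1646 = 4042.3 + 108.1 = 4150.4 Mg Hg.

4150 Mg Hg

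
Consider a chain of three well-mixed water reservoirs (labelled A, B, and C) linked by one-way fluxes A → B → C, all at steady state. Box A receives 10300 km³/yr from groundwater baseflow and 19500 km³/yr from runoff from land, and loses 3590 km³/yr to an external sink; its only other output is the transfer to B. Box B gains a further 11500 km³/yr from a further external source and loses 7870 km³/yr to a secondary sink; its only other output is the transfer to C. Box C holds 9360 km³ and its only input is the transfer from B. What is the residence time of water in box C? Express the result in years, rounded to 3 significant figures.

0.314 yr

Box A: F(A→B) = (10300 + 19500) − 3590 = 26210 km³/yr.
Box B: F(B→C) = (26210 + 11500) − 7870 = 29840 km³/yr.
Box C throughput = its input = 29840 km³/yr; τ = 9360 / 29840 = 0.3137 yr.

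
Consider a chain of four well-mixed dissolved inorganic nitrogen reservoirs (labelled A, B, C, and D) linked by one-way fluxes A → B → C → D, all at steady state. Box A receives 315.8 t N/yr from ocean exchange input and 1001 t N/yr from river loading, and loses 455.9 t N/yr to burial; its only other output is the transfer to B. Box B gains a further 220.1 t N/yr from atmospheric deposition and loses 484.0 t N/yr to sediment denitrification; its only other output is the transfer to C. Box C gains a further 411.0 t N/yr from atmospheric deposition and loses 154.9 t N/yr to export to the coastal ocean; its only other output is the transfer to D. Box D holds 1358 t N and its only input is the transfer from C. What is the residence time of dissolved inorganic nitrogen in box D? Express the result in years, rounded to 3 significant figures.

Box A: F(A→B) = (315.8 + 1001) − 455.9 = 860.90 t N/yr.
Box B: F(B→C) = (860.90 + 220.1) − 484.0 = 597.00 t N/yr.
Box C: F(C→D) = (597.00 + 411.0) − 154.9 = 853.10 t N/yr.
Box D throughput = its input = 853.10 t N/yr; τ = 1358 / 853.10 = 1.592 yr.

1.59 yr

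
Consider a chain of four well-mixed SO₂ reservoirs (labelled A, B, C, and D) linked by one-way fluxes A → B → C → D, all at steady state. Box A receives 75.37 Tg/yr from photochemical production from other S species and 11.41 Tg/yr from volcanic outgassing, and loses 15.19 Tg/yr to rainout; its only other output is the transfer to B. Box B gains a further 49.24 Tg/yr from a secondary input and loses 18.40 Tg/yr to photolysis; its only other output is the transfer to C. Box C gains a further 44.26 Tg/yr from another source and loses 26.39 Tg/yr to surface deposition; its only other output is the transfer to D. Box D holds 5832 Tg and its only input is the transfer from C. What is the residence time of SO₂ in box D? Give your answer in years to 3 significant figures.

48.5 yr

Box A: F(A→B) = (75.37 + 11.41) − 15.19 = 71.590 Tg/yr.
Box B: F(B→C) = (71.590 + 49.24) − 18.40 = 102.43 Tg/yr.
Box C: F(C→D) = (102.43 + 44.26) − 26.39 = 120.30 Tg/yr.
Box D throughput = its input = 120.30 Tg/yr; τ = 5832 / 120.30 = 48.48 yr.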